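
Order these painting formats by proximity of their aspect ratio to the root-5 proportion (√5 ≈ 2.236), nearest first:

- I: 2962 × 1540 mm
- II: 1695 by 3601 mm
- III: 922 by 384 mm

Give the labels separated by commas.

Ratios: I = 2962 / 1540 ≈ 1.923; II = 3601 / 1695 ≈ 2.124; III = 922 / 384 ≈ 2.401.
|Δ from 2.236|: I 0.313; II 0.112; III 0.165.

II, III, I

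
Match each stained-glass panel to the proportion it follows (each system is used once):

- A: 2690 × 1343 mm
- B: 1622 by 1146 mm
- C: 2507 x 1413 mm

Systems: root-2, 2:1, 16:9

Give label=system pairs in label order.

A=2:1, B=root-2, C=16:9

Ratios: A ≈ 2.003; B ≈ 1.415; C ≈ 1.774.
Targets: root-2 ≈ 1.414; 2:1 ≈ 2.000; 16:9 ≈ 1.778.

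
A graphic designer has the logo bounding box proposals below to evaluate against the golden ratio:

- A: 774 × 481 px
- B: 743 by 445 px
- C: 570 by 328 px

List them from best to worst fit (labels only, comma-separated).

A, B, C

A: 774/481 ≈ 1.609 → |1.609 − 1.618| = 0.009
B: 743/445 ≈ 1.670 → |1.670 − 1.618| = 0.052
C: 570/328 ≈ 1.738 → |1.738 − 1.618| = 0.120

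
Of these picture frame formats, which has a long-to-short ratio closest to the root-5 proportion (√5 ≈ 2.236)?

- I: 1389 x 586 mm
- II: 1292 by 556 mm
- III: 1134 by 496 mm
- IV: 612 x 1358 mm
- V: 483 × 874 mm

Target root-5 ≈ 2.236.
I: 2.370 (Δ0.134)  II: 2.324 (Δ0.088)  III: 2.286 (Δ0.050)  IV: 2.219 (Δ0.017)  V: 1.810 (Δ0.426)

IV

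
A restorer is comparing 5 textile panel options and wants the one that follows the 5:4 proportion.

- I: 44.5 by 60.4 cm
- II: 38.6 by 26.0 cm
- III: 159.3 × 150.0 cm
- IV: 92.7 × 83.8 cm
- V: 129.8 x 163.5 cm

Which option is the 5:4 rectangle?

V

Ratios (long/short): I ≈ 1.357; II ≈ 1.485; III ≈ 1.062; IV ≈ 1.106; V ≈ 1.260.
5:4 ≈ 1.250; option V is nearest (Δ 0.010).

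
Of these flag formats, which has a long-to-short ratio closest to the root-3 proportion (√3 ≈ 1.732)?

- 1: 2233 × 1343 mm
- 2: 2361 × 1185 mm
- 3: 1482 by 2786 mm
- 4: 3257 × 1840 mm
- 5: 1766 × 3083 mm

Target root-3 ≈ 1.732.
1: 1.663 (Δ0.069)  2: 1.992 (Δ0.260)  3: 1.880 (Δ0.148)  4: 1.770 (Δ0.038)  5: 1.746 (Δ0.014)

5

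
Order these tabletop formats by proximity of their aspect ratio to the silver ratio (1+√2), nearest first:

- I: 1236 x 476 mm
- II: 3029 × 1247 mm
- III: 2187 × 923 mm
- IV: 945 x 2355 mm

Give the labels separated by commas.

II, III, IV, I

I: 1236/476 ≈ 2.597 → |2.597 − 2.414| = 0.183
II: 3029/1247 ≈ 2.429 → |2.429 − 2.414| = 0.015
III: 2187/923 ≈ 2.369 → |2.369 − 2.414| = 0.045
IV: 2355/945 ≈ 2.492 → |2.492 − 2.414| = 0.078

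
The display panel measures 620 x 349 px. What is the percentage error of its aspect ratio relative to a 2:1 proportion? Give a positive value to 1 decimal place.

11.2%

Ratio = 620 / 349 ≈ 1.7765.
Ideal 2:1 = 2.0000. |1.7765 − 2.0000| / 2.0000 ≈ 11.18% → 11.2%.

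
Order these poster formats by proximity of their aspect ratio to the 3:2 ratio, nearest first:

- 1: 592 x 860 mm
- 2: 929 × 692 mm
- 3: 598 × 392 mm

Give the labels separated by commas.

Ratios: 1 = 860 / 592 ≈ 1.453; 2 = 929 / 692 ≈ 1.342; 3 = 598 / 392 ≈ 1.526.
|Δ from 1.500|: 1 0.047; 2 0.158; 3 0.026.

3, 1, 2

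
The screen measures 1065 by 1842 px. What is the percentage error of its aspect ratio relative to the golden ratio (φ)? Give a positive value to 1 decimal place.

6.9%

Ratio = 1842 / 1065 ≈ 1.7296.
Ideal golden ratio ≈ 1.6180. |1.7296 − 1.6180| / 1.6180 ≈ 6.90% → 6.9%.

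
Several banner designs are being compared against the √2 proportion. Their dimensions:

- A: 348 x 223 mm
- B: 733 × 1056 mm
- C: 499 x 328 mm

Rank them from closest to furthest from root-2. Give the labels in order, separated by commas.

Ratios: A = 348 / 223 ≈ 1.561; B = 1056 / 733 ≈ 1.441; C = 499 / 328 ≈ 1.521.
|Δ from 1.414|: A 0.147; B 0.027; C 0.107.

B, C, A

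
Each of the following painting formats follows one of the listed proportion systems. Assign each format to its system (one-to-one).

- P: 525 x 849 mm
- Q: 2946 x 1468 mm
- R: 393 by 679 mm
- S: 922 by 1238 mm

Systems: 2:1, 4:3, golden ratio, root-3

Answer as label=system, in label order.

P=golden ratio, Q=2:1, R=root-3, S=4:3

Ratios: P ≈ 1.617; Q ≈ 2.007; R ≈ 1.728; S ≈ 1.343.
Targets: 2:1 ≈ 2.000; 4:3 ≈ 1.333; golden ratio ≈ 1.618; root-3 ≈ 1.732.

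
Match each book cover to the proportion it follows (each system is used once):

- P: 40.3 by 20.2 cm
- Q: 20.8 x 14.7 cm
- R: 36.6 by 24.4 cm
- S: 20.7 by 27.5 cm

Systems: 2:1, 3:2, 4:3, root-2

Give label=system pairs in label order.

P = 40.3/20.2 ≈ 1.995 → 2:1 (2.000)
Q = 20.8/14.7 ≈ 1.415 → root-2 (1.414)
R = 36.6/24.4 ≈ 1.500 → 3:2 (1.500)
S = 27.5/20.7 ≈ 1.329 → 4:3 (1.333)

P=2:1, Q=root-2, R=3:2, S=4:3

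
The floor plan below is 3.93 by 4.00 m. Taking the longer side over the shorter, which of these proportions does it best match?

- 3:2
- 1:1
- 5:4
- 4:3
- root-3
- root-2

Ratio = 4.00 / 3.93 ≈ 1.018.
Distances: 3:2 1.500 (Δ 0.482); 1:1 1.000 (Δ 0.018); 5:4 1.250 (Δ 0.232); 4:3 1.333 (Δ 0.315); root-3 1.732 (Δ 0.714); root-2 1.414 (Δ 0.396).

1:1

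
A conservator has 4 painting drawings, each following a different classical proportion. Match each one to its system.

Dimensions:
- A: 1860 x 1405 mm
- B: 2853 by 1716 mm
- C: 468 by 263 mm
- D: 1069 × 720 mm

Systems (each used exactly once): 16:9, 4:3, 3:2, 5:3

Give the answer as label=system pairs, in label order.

Ratios: A ≈ 1.324; B ≈ 1.663; C ≈ 1.779; D ≈ 1.485.
Targets: 16:9 ≈ 1.778; 4:3 ≈ 1.333; 3:2 ≈ 1.500; 5:3 ≈ 1.667.

A=4:3, B=5:3, C=16:9, D=3:2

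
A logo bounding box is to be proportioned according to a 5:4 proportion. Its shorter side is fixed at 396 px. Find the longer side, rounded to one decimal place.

495.0 px

5:4 = 1.25000.
Longer side = 396 × 1.25000 ≈ 495.000 → 495.0 px.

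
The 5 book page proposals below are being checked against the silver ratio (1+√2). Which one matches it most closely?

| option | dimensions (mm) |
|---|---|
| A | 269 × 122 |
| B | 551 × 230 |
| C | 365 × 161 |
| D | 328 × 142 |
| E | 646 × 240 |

Target silver ratio ≈ 2.414.
A: 2.205 (Δ0.209)  B: 2.396 (Δ0.018)  C: 2.267 (Δ0.147)  D: 2.310 (Δ0.104)  E: 2.692 (Δ0.278)

B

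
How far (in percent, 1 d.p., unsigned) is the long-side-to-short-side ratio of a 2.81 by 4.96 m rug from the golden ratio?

9.1%

Ratio = 4.96 / 2.81 ≈ 1.7651.
Ideal golden ratio ≈ 1.6180. |1.7651 − 1.6180| / 1.6180 ≈ 9.09% → 9.1%.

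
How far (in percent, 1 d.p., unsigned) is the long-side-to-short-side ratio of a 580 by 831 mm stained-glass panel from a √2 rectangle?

1.3%

Ratio = 831 / 580 ≈ 1.4328.
Ideal root-2 ≈ 1.4142. |1.4328 − 1.4142| / 1.4142 ≈ 1.32% → 1.3%.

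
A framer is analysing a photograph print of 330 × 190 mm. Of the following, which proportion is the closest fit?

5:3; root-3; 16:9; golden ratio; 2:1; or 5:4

Ratio = 330 / 190 ≈ 1.737.
Distances: 5:3 1.667 (Δ 0.070); root-3 1.732 (Δ 0.005); 16:9 1.778 (Δ 0.041); golden ratio 1.618 (Δ 0.119); 2:1 2.000 (Δ 0.263); 5:4 1.250 (Δ 0.487).

root-3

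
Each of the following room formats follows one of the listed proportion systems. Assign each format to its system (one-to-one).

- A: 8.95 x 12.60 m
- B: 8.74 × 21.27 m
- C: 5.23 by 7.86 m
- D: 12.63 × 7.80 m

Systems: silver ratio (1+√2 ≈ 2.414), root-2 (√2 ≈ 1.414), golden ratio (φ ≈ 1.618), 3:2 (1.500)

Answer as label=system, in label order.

A=root-2, B=silver ratio, C=3:2, D=golden ratio

Ratios: A ≈ 1.408; B ≈ 2.434; C ≈ 1.503; D ≈ 1.619.
Targets: silver ratio ≈ 2.414; root-2 ≈ 1.414; golden ratio ≈ 1.618; 3:2 ≈ 1.500.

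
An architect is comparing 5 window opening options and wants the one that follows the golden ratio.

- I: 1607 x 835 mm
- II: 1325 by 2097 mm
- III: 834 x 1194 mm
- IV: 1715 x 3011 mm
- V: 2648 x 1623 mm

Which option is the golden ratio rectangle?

Target golden ratio ≈ 1.618.
I: 1.925 (Δ0.307)  II: 1.583 (Δ0.035)  III: 1.432 (Δ0.186)  IV: 1.756 (Δ0.138)  V: 1.632 (Δ0.014)

V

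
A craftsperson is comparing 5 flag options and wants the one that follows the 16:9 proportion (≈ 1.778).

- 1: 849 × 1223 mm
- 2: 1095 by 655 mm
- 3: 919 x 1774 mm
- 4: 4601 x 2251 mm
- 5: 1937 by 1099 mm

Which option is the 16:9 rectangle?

5

Target 16:9 ≈ 1.778.
1: 1.441 (Δ0.337)  2: 1.672 (Δ0.106)  3: 1.930 (Δ0.152)  4: 2.044 (Δ0.266)  5: 1.763 (Δ0.015)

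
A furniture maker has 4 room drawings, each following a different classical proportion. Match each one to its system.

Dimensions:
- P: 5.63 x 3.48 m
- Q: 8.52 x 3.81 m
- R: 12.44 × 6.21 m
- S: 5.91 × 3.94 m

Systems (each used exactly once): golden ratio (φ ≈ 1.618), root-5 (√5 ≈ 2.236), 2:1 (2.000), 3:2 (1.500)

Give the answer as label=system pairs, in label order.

P = 5.63/3.48 ≈ 1.618 → golden ratio (1.618)
Q = 8.52/3.81 ≈ 2.236 → root-5 (2.236)
R = 12.44/6.21 ≈ 2.003 → 2:1 (2.000)
S = 5.91/3.94 ≈ 1.500 → 3:2 (1.500)

P=golden ratio, Q=root-5, R=2:1, S=3:2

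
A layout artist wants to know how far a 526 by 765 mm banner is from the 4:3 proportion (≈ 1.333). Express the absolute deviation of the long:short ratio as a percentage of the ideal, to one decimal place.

9.1%

Ratio = 765 / 526 ≈ 1.4544.
Ideal 4:3 ≈ 1.3333. |1.4544 − 1.3333| / 1.3333 ≈ 9.08% → 9.1%.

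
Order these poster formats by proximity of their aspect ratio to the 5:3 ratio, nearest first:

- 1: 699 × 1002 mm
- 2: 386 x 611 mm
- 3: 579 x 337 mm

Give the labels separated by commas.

3, 2, 1

Ratios: 1 = 1002 / 699 ≈ 1.433; 2 = 611 / 386 ≈ 1.583; 3 = 579 / 337 ≈ 1.718.
|Δ from 1.667|: 1 0.234; 2 0.084; 3 0.051.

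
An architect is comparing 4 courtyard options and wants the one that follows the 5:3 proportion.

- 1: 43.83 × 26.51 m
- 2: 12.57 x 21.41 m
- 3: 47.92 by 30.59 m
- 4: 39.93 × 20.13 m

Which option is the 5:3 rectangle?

1

Target 5:3 ≈ 1.667.
1: 1.653 (Δ0.014)  2: 1.703 (Δ0.036)  3: 1.567 (Δ0.100)  4: 1.984 (Δ0.317)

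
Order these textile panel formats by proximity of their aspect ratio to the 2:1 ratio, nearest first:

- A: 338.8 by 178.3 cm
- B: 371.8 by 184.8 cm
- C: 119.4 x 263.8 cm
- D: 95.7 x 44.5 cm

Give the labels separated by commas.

B, A, D, C

Ratios: A = 338.8 / 178.3 ≈ 1.900; B = 371.8 / 184.8 ≈ 2.012; C = 263.8 / 119.4 ≈ 2.209; D = 95.7 / 44.5 ≈ 2.151.
|Δ from 2.000|: A 0.100; B 0.012; C 0.209; D 0.151.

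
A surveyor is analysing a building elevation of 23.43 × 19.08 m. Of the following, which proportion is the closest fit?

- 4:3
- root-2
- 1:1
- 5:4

Ratio = 23.43 / 19.08 ≈ 1.228.
Distances: 4:3 1.333 (Δ 0.105); root-2 1.414 (Δ 0.186); 1:1 1.000 (Δ 0.228); 5:4 1.250 (Δ 0.022).

5:4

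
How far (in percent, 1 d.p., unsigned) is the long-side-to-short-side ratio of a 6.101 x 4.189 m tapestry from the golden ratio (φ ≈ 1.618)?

10.0%

Ratio = 6.101 / 4.189 ≈ 1.4564.
Ideal golden ratio ≈ 1.6180. |1.4564 − 1.6180| / 1.6180 ≈ 9.99% → 10.0%.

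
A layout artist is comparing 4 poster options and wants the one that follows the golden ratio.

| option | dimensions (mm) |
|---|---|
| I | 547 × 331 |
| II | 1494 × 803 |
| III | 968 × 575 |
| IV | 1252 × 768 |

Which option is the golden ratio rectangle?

IV

Target golden ratio ≈ 1.618.
I: 1.653 (Δ0.035)  II: 1.861 (Δ0.243)  III: 1.683 (Δ0.065)  IV: 1.630 (Δ0.012)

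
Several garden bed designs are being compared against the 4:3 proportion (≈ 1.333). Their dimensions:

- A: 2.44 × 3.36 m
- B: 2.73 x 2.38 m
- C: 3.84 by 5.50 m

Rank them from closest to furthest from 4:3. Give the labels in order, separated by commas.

A: 3.36/2.44 ≈ 1.377 → |1.377 − 1.333| = 0.044
B: 2.73/2.38 ≈ 1.147 → |1.147 − 1.333| = 0.186
C: 5.50/3.84 ≈ 1.432 → |1.432 − 1.333| = 0.099

A, C, B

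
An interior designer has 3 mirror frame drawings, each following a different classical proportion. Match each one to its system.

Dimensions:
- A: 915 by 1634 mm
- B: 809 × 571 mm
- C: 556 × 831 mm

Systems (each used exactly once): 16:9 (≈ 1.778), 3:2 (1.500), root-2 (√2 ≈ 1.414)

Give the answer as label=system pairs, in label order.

A=16:9, B=root-2, C=3:2

Ratios: A ≈ 1.786; B ≈ 1.417; C ≈ 1.495.
Targets: 16:9 ≈ 1.778; 3:2 ≈ 1.500; root-2 ≈ 1.414.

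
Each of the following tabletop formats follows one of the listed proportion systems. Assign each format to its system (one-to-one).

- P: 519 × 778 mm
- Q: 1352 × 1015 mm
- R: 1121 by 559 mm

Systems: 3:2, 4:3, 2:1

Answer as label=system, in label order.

P=3:2, Q=4:3, R=2:1

Ratios: P ≈ 1.499; Q ≈ 1.332; R ≈ 2.005.
Targets: 3:2 ≈ 1.500; 4:3 ≈ 1.333; 2:1 ≈ 2.000.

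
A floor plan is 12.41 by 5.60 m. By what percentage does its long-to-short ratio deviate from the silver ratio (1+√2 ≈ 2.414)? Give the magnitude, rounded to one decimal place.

Ratio = 12.41 / 5.60 ≈ 2.2161.
Ideal silver ratio ≈ 2.4142. |2.2161 − 2.4142| / 2.4142 ≈ 8.21% → 8.2%.

8.2%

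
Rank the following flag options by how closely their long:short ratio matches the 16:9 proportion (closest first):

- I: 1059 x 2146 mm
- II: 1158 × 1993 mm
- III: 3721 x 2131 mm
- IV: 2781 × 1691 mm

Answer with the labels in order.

III, II, IV, I

Ratios: I = 2146 / 1059 ≈ 2.026; II = 1993 / 1158 ≈ 1.721; III = 3721 / 2131 ≈ 1.746; IV = 2781 / 1691 ≈ 1.645.
|Δ from 1.778|: I 0.248; II 0.057; III 0.032; IV 0.133.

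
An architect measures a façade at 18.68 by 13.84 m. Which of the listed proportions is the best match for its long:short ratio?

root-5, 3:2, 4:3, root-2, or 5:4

4:3

Ratio = 18.68 / 13.84 ≈ 1.350.
Distances: root-5 2.236 (Δ 0.886); 3:2 1.500 (Δ 0.150); 4:3 1.333 (Δ 0.017); root-2 1.414 (Δ 0.064); 5:4 1.250 (Δ 0.100).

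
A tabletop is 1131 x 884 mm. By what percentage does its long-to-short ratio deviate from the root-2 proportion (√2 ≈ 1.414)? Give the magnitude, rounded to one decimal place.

9.5%

Ratio = 1131 / 884 ≈ 1.2794.
Ideal root-2 ≈ 1.4142. |1.2794 − 1.4142| / 1.4142 ≈ 9.53% → 9.5%.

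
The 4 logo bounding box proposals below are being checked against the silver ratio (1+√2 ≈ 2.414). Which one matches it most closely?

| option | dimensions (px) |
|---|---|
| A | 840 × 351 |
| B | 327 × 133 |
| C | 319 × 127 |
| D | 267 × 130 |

A

Target silver ratio ≈ 2.414.
A: 2.393 (Δ0.021)  B: 2.459 (Δ0.045)  C: 2.512 (Δ0.098)  D: 2.054 (Δ0.360)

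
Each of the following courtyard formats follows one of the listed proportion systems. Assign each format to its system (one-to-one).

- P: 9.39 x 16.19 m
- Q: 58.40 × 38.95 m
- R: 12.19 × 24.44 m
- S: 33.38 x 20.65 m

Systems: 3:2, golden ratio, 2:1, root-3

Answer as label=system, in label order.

Ratios: P ≈ 1.724; Q ≈ 1.499; R ≈ 2.005; S ≈ 1.616.
Targets: 3:2 ≈ 1.500; golden ratio ≈ 1.618; 2:1 ≈ 2.000; root-3 ≈ 1.732.

P=root-3, Q=3:2, R=2:1, S=golden ratio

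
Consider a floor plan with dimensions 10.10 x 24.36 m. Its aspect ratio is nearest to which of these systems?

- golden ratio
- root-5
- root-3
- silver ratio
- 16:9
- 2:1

silver ratio

Ratio = 24.36 / 10.10 ≈ 2.412.
Distances: golden ratio 1.618 (Δ 0.794); root-5 2.236 (Δ 0.176); root-3 1.732 (Δ 0.680); silver ratio 2.414 (Δ 0.002); 16:9 1.778 (Δ 0.634); 2:1 2.000 (Δ 0.412).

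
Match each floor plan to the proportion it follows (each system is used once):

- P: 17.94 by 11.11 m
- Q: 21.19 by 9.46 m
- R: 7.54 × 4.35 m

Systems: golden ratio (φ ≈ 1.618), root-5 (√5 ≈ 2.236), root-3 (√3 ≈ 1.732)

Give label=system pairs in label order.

Ratios: P ≈ 1.615; Q ≈ 2.240; R ≈ 1.733.
Targets: golden ratio ≈ 1.618; root-5 ≈ 2.236; root-3 ≈ 1.732.

P=golden ratio, Q=root-5, R=root-3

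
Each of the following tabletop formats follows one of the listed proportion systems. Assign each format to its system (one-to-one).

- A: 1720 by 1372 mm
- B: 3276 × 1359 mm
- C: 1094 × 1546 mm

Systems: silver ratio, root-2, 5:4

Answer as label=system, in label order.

A=5:4, B=silver ratio, C=root-2

A = 1720/1372 ≈ 1.254 → 5:4 (1.250)
B = 3276/1359 ≈ 2.411 → silver ratio (2.414)
C = 1546/1094 ≈ 1.413 → root-2 (1.414)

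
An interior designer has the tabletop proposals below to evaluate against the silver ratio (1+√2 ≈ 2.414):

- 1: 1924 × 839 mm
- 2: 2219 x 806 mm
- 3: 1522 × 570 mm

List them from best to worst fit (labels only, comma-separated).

1, 3, 2

1: 1924/839 ≈ 2.293 → |2.293 − 2.414| = 0.121
2: 2219/806 ≈ 2.753 → |2.753 − 2.414| = 0.339
3: 1522/570 ≈ 2.670 → |2.670 − 2.414| = 0.256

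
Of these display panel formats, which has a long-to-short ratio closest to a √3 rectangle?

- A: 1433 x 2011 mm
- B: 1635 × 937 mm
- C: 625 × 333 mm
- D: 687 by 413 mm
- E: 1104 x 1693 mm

Ratios (long/short): A ≈ 1.403; B ≈ 1.745; C ≈ 1.877; D ≈ 1.663; E ≈ 1.534.
root-3 ≈ 1.732; option B is nearest (Δ 0.013).

B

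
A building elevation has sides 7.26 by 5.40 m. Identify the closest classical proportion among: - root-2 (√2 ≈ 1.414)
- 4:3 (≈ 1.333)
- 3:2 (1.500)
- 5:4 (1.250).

Ratio = 7.26 / 5.40 ≈ 1.344.
Distances: root-2 1.414 (Δ 0.070); 4:3 1.333 (Δ 0.011); 3:2 1.500 (Δ 0.156); 5:4 1.250 (Δ 0.094).

4:3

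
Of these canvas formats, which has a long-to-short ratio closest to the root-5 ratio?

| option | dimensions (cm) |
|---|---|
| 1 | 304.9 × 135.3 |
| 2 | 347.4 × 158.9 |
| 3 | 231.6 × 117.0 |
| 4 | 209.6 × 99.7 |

Target root-5 ≈ 2.236.
1: 2.254 (Δ0.018)  2: 2.186 (Δ0.050)  3: 1.979 (Δ0.257)  4: 2.102 (Δ0.134)

1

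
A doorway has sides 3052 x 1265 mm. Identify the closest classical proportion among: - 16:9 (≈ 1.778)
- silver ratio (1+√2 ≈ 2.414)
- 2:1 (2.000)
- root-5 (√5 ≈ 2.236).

silver ratio

3052/1265 ≈ 2.413. Nearest candidates are silver ratio (2.414, off by 0.001) and root-5 (2.236, off by 0.177).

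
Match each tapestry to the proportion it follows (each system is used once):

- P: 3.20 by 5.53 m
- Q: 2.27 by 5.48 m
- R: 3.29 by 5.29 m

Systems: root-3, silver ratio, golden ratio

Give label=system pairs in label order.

P=root-3, Q=silver ratio, R=golden ratio

Ratios: P ≈ 1.728; Q ≈ 2.414; R ≈ 1.608.
Targets: root-3 ≈ 1.732; silver ratio ≈ 2.414; golden ratio ≈ 1.618.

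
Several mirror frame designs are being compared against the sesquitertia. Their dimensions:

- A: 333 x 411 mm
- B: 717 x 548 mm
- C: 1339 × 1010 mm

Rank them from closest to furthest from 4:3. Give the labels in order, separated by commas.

C, B, A

A: 411/333 ≈ 1.234 → |1.234 − 1.333| = 0.099
B: 717/548 ≈ 1.308 → |1.308 − 1.333| = 0.025
C: 1339/1010 ≈ 1.326 → |1.326 − 1.333| = 0.007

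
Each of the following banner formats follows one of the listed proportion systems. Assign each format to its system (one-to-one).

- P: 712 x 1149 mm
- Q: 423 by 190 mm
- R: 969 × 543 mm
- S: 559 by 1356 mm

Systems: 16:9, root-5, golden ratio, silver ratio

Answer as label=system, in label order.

P=golden ratio, Q=root-5, R=16:9, S=silver ratio

P = 1149/712 ≈ 1.614 → golden ratio (1.618)
Q = 423/190 ≈ 2.226 → root-5 (2.236)
R = 969/543 ≈ 1.785 → 16:9 (1.778)
S = 1356/559 ≈ 2.426 → silver ratio (2.414)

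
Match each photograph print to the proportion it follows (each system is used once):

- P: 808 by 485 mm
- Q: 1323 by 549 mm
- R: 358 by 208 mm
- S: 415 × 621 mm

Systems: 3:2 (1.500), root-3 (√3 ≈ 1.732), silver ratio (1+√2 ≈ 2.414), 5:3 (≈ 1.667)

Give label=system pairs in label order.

Ratios: P ≈ 1.666; Q ≈ 2.410; R ≈ 1.721; S ≈ 1.496.
Targets: 3:2 ≈ 1.500; root-3 ≈ 1.732; silver ratio ≈ 2.414; 5:3 ≈ 1.667.

P=5:3, Q=silver ratio, R=root-3, S=3:2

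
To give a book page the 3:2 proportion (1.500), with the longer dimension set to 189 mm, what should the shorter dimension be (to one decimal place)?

3:2 = 1.50000.
Shorter side = 189 ÷ 1.50000 ≈ 126.000 → 126.0 mm.

126.0 mm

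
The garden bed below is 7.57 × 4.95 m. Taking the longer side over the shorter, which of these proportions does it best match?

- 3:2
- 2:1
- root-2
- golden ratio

3:2

7.57/4.95 ≈ 1.529. Nearest candidates are 3:2 (1.500, off by 0.029) and golden ratio (1.618, off by 0.089).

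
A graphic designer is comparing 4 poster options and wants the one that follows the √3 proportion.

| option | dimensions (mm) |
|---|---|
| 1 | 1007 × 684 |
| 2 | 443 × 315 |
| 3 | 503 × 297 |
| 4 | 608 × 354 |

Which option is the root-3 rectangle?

Ratios (long/short): 1 ≈ 1.472; 2 ≈ 1.406; 3 ≈ 1.694; 4 ≈ 1.718.
root-3 ≈ 1.732; option 4 is nearest (Δ 0.014).

4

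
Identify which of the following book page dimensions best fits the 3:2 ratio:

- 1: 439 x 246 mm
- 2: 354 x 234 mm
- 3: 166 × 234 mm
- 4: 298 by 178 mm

2

Target 3:2 ≈ 1.500.
1: 1.785 (Δ0.285)  2: 1.513 (Δ0.013)  3: 1.410 (Δ0.090)  4: 1.674 (Δ0.174)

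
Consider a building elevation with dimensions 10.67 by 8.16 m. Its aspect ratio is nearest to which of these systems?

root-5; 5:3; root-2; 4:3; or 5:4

4:3

10.67/8.16 ≈ 1.308. Nearest candidates are 4:3 (1.333, off by 0.025) and 5:4 (1.250, off by 0.058).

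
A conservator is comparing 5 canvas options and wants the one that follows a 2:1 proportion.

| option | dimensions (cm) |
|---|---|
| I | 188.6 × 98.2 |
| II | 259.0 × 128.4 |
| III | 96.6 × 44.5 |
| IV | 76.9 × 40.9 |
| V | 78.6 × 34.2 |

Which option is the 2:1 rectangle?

Ratios (long/short): I ≈ 1.921; II ≈ 2.017; III ≈ 2.171; IV ≈ 1.880; V ≈ 2.298.
2:1 ≈ 2.000; option II is nearest (Δ 0.017).

II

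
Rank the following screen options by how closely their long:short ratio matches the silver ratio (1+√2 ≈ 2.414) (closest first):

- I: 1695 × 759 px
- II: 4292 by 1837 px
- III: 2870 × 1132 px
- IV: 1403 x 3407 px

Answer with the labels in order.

IV, II, III, I

Ratios: I = 1695 / 759 ≈ 2.233; II = 4292 / 1837 ≈ 2.336; III = 2870 / 1132 ≈ 2.535; IV = 3407 / 1403 ≈ 2.428.
|Δ from 2.414|: I 0.181; II 0.078; III 0.121; IV 0.014.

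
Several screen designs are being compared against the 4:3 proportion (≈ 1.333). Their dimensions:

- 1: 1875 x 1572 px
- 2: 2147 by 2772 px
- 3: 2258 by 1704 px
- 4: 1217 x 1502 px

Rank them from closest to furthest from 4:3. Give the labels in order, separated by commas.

3, 2, 4, 1

1: 1875/1572 ≈ 1.193 → |1.193 − 1.333| = 0.140
2: 2772/2147 ≈ 1.291 → |1.291 − 1.333| = 0.042
3: 2258/1704 ≈ 1.325 → |1.325 − 1.333| = 0.008
4: 1502/1217 ≈ 1.234 → |1.234 − 1.333| = 0.099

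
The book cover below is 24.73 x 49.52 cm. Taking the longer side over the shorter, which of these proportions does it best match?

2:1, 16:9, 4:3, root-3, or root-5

49.52/24.73 ≈ 2.002. Nearest candidates are 2:1 (2.000, off by 0.002) and 16:9 (1.778, off by 0.224).

2:1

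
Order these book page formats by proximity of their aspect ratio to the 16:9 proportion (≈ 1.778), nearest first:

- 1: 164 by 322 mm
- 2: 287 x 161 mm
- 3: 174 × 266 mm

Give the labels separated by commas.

1: 322/164 ≈ 1.963 → |1.963 − 1.778| = 0.185
2: 287/161 ≈ 1.783 → |1.783 − 1.778| = 0.005
3: 266/174 ≈ 1.529 → |1.529 − 1.778| = 0.249

2, 1, 3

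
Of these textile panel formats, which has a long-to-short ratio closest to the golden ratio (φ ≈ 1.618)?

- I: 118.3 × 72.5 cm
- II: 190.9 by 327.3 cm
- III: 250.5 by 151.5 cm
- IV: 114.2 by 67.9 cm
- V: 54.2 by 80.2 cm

Target golden ratio ≈ 1.618.
I: 1.632 (Δ0.014)  II: 1.715 (Δ0.097)  III: 1.653 (Δ0.035)  IV: 1.682 (Δ0.064)  V: 1.480 (Δ0.138)

I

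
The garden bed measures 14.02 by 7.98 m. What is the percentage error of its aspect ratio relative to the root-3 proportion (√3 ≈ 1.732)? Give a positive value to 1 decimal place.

1.4%

Ratio = 14.02 / 7.98 ≈ 1.7569.
Ideal root-3 ≈ 1.7321. |1.7569 − 1.7321| / 1.7321 ≈ 1.43% → 1.4%.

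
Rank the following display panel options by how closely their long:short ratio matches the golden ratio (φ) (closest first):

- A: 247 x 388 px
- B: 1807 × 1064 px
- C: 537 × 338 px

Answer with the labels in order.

C, A, B

A: 388/247 ≈ 1.571 → |1.571 − 1.618| = 0.047
B: 1807/1064 ≈ 1.698 → |1.698 − 1.618| = 0.080
C: 537/338 ≈ 1.589 → |1.589 − 1.618| = 0.029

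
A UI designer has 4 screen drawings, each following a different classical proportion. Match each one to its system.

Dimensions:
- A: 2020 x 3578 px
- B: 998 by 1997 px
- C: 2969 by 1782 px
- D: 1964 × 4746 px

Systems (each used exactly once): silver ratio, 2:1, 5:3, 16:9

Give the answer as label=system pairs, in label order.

Ratios: A ≈ 1.771; B ≈ 2.001; C ≈ 1.666; D ≈ 2.416.
Targets: silver ratio ≈ 2.414; 2:1 ≈ 2.000; 5:3 ≈ 1.667; 16:9 ≈ 1.778.

A=16:9, B=2:1, C=5:3, D=silver ratio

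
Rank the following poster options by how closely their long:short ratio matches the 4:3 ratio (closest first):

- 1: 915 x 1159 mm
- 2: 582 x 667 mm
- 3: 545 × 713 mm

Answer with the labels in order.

3, 1, 2

1: 1159/915 ≈ 1.267 → |1.267 − 1.333| = 0.066
2: 667/582 ≈ 1.146 → |1.146 − 1.333| = 0.187
3: 713/545 ≈ 1.308 → |1.308 − 1.333| = 0.025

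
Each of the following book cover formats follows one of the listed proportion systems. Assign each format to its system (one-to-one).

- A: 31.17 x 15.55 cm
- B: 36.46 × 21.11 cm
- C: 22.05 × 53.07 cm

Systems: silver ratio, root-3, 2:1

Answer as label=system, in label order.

A = 31.17/15.55 ≈ 2.005 → 2:1 (2.000)
B = 36.46/21.11 ≈ 1.727 → root-3 (1.732)
C = 53.07/22.05 ≈ 2.407 → silver ratio (2.414)

A=2:1, B=root-3, C=silver ratio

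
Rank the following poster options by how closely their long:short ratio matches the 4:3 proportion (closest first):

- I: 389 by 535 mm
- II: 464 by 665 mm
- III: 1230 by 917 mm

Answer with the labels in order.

Ratios: I = 535 / 389 ≈ 1.375; II = 665 / 464 ≈ 1.433; III = 1230 / 917 ≈ 1.341.
|Δ from 1.333|: I 0.042; II 0.100; III 0.008.

III, I, II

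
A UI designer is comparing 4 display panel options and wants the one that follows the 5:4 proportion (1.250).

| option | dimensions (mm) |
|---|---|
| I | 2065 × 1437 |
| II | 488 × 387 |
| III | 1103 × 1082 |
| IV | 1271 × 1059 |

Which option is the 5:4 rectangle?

Ratios (long/short): I ≈ 1.437; II ≈ 1.261; III ≈ 1.019; IV ≈ 1.200.
5:4 ≈ 1.250; option II is nearest (Δ 0.011).

II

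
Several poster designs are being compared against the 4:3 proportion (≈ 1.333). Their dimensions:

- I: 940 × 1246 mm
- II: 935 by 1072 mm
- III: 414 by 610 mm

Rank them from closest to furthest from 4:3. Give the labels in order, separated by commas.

Ratios: I = 1246 / 940 ≈ 1.326; II = 1072 / 935 ≈ 1.147; III = 610 / 414 ≈ 1.473.
|Δ from 1.333|: I 0.007; II 0.186; III 0.140.

I, III, II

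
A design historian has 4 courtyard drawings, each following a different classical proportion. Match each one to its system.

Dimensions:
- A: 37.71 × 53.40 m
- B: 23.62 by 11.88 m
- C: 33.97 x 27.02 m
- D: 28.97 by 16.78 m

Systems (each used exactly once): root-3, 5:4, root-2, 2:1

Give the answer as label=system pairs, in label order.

A = 53.40/37.71 ≈ 1.416 → root-2 (1.414)
B = 23.62/11.88 ≈ 1.988 → 2:1 (2.000)
C = 33.97/27.02 ≈ 1.257 → 5:4 (1.250)
D = 28.97/16.78 ≈ 1.726 → root-3 (1.732)

A=root-2, B=2:1, C=5:4, D=root-3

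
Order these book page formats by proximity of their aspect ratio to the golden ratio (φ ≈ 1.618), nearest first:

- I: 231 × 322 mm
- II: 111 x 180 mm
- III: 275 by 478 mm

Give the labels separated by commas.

I: 322/231 ≈ 1.394 → |1.394 − 1.618| = 0.224
II: 180/111 ≈ 1.622 → |1.622 − 1.618| = 0.004
III: 478/275 ≈ 1.738 → |1.738 − 1.618| = 0.120

II, III, I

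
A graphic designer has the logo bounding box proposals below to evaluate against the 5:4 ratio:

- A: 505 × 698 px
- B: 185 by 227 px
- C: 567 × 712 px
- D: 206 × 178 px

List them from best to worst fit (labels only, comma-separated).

A: 698/505 ≈ 1.382 → |1.382 − 1.250| = 0.132
B: 227/185 ≈ 1.227 → |1.227 − 1.250| = 0.023
C: 712/567 ≈ 1.256 → |1.256 − 1.250| = 0.006
D: 206/178 ≈ 1.157 → |1.157 − 1.250| = 0.093

C, B, D, A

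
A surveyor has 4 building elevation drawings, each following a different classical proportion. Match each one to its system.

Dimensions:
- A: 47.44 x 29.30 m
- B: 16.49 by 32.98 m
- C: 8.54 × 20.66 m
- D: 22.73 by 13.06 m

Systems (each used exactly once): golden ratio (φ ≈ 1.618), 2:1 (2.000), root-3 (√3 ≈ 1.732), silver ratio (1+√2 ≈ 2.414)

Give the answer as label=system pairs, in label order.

A = 47.44/29.30 ≈ 1.619 → golden ratio (1.618)
B = 32.98/16.49 ≈ 2.000 → 2:1 (2.000)
C = 20.66/8.54 ≈ 2.419 → silver ratio (2.414)
D = 22.73/13.06 ≈ 1.740 → root-3 (1.732)

A=golden ratio, B=2:1, C=silver ratio, D=root-3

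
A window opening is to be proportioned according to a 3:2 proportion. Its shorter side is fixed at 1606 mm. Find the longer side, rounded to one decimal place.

2409.0 mm

3:2 = 1.50000.
Longer side = 1606 × 1.50000 ≈ 2409.000 → 2409.0 mm.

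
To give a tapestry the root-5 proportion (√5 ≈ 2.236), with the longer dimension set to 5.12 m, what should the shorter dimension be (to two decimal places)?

2.29 m

root-5 ≈ 2.23607.
Shorter side = 5.12 ÷ 2.23607 ≈ 2.2897 → 2.29 m.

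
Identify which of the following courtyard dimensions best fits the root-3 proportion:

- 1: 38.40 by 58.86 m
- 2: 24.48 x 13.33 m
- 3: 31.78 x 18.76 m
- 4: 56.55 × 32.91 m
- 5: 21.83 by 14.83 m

Target root-3 ≈ 1.732.
1: 1.533 (Δ0.199)  2: 1.836 (Δ0.104)  3: 1.694 (Δ0.038)  4: 1.718 (Δ0.014)  5: 1.472 (Δ0.260)

4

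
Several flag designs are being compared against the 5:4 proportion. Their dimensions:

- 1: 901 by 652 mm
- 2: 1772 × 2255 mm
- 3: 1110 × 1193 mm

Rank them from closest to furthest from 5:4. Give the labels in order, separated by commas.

1: 901/652 ≈ 1.382 → |1.382 − 1.250| = 0.132
2: 2255/1772 ≈ 1.273 → |1.273 − 1.250| = 0.023
3: 1193/1110 ≈ 1.075 → |1.075 − 1.250| = 0.175

2, 1, 3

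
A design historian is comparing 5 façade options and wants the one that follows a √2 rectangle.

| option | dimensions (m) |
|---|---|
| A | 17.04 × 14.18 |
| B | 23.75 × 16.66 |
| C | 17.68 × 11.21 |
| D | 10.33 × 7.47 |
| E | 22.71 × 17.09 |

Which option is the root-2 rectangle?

Target root-2 ≈ 1.414.
A: 1.202 (Δ0.212)  B: 1.426 (Δ0.012)  C: 1.577 (Δ0.163)  D: 1.383 (Δ0.031)  E: 1.329 (Δ0.085)

B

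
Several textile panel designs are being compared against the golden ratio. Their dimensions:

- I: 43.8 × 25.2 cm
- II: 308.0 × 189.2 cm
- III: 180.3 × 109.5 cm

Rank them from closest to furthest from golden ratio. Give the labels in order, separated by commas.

II, III, I

I: 43.8/25.2 ≈ 1.738 → |1.738 − 1.618| = 0.120
II: 308.0/189.2 ≈ 1.628 → |1.628 − 1.618| = 0.010
III: 180.3/109.5 ≈ 1.647 → |1.647 − 1.618| = 0.029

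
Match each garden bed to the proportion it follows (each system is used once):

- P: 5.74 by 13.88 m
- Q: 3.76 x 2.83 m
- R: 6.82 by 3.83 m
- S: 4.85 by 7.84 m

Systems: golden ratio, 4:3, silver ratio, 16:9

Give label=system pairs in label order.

P=silver ratio, Q=4:3, R=16:9, S=golden ratio

P = 13.88/5.74 ≈ 2.418 → silver ratio (2.414)
Q = 3.76/2.83 ≈ 1.329 → 4:3 (1.333)
R = 6.82/3.83 ≈ 1.781 → 16:9 (1.778)
S = 7.84/4.85 ≈ 1.616 → golden ratio (1.618)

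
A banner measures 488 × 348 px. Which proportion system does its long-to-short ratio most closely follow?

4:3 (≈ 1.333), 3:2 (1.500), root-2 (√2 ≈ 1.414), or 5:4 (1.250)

root-2

Ratio = 488 / 348 ≈ 1.402.
Distances: 4:3 1.333 (Δ 0.069); 3:2 1.500 (Δ 0.098); root-2 1.414 (Δ 0.012); 5:4 1.250 (Δ 0.152).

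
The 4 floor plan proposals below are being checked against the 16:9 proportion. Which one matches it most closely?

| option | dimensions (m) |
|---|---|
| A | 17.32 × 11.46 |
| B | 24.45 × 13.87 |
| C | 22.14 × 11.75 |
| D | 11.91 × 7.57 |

Ratios (long/short): A ≈ 1.511; B ≈ 1.763; C ≈ 1.884; D ≈ 1.573.
16:9 ≈ 1.778; option B is nearest (Δ 0.015).

B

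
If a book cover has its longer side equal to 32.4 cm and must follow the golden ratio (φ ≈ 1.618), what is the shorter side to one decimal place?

20.0 cm

golden ratio ≈ 1.61803.
Shorter side = 32.4 ÷ 1.61803 ≈ 20.024 → 20.0 cm.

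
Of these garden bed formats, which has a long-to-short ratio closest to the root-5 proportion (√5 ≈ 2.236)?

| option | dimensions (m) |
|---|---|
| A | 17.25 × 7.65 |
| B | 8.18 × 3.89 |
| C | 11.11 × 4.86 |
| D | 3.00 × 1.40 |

A

Ratios (long/short): A ≈ 2.255; B ≈ 2.103; C ≈ 2.286; D ≈ 2.143.
root-5 ≈ 2.236; option A is nearest (Δ 0.019).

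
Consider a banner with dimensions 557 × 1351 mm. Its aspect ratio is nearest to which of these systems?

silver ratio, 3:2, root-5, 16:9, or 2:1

Ratio = 1351 / 557 ≈ 2.425.
Distances: silver ratio 2.414 (Δ 0.011); 3:2 1.500 (Δ 0.925); root-5 2.236 (Δ 0.189); 16:9 1.778 (Δ 0.647); 2:1 2.000 (Δ 0.425).

silver ratio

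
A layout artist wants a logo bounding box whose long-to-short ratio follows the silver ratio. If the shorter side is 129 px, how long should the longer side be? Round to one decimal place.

silver ratio ≈ 2.41421.
Longer side = 129 × 2.41421 ≈ 311.433 → 311.4 px.

311.4 px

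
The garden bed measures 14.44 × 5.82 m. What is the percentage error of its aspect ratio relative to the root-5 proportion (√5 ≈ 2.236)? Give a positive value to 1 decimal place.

11.0%

Ratio = 14.44 / 5.82 ≈ 2.4811.
Ideal root-5 ≈ 2.2361. |2.4811 − 2.2361| / 2.2361 ≈ 10.96% → 11.0%.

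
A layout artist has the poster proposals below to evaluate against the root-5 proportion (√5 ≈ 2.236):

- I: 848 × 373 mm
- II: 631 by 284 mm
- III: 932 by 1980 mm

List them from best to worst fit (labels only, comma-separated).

II, I, III

I: 848/373 ≈ 2.273 → |2.273 − 2.236| = 0.037
II: 631/284 ≈ 2.222 → |2.222 − 2.236| = 0.014
III: 1980/932 ≈ 2.124 → |2.124 − 2.236| = 0.112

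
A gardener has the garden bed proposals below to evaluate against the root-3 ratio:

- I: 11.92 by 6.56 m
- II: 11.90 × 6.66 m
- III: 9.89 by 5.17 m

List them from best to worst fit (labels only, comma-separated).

II, I, III

Ratios: I = 11.92 / 6.56 ≈ 1.817; II = 11.90 / 6.66 ≈ 1.787; III = 9.89 / 5.17 ≈ 1.913.
|Δ from 1.732|: I 0.085; II 0.055; III 0.181.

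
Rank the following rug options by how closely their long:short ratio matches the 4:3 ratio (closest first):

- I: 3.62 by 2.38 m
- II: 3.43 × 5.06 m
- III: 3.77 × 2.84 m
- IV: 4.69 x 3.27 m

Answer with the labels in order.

III, IV, II, I

Ratios: I = 3.62 / 2.38 ≈ 1.521; II = 5.06 / 3.43 ≈ 1.475; III = 3.77 / 2.84 ≈ 1.327; IV = 4.69 / 3.27 ≈ 1.434.
|Δ from 1.333|: I 0.188; II 0.142; III 0.006; IV 0.101.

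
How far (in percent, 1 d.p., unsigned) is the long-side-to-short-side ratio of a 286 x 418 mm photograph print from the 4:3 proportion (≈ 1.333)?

Ratio = 418 / 286 ≈ 1.4615.
Ideal 4:3 ≈ 1.3333. |1.4615 − 1.3333| / 1.3333 ≈ 9.62% → 9.6%.

9.6%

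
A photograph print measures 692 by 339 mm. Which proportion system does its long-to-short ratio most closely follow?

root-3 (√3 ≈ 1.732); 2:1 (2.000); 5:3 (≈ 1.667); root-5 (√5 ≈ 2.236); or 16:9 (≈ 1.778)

Ratio = 692 / 339 ≈ 2.041.
Distances: root-3 1.732 (Δ 0.309); 2:1 2.000 (Δ 0.041); 5:3 1.667 (Δ 0.374); root-5 2.236 (Δ 0.195); 16:9 1.778 (Δ 0.263).

2:1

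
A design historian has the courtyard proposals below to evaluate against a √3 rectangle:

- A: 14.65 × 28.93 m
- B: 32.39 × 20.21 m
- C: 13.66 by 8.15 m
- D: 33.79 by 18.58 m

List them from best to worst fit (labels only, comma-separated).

Ratios: A = 28.93 / 14.65 ≈ 1.975; B = 32.39 / 20.21 ≈ 1.603; C = 13.66 / 8.15 ≈ 1.676; D = 33.79 / 18.58 ≈ 1.819.
|Δ from 1.732|: A 0.243; B 0.129; C 0.056; D 0.087.

C, D, B, A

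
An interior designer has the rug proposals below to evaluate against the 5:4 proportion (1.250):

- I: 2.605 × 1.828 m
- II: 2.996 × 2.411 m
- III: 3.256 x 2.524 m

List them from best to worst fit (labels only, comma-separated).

II, III, I

Ratios: I = 2.605 / 1.828 ≈ 1.425; II = 2.996 / 2.411 ≈ 1.243; III = 3.256 / 2.524 ≈ 1.290.
|Δ from 1.250|: I 0.175; II 0.007; III 0.040.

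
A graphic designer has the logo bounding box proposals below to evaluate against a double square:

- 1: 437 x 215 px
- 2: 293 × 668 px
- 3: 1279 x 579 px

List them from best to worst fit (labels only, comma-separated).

1, 3, 2

1: 437/215 ≈ 2.033 → |2.033 − 2.000| = 0.033
2: 668/293 ≈ 2.280 → |2.280 − 2.000| = 0.280
3: 1279/579 ≈ 2.209 → |2.209 − 2.000| = 0.209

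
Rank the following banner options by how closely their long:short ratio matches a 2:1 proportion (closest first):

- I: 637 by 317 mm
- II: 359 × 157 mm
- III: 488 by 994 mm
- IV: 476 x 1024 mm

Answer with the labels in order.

I, III, IV, II

Ratios: I = 637 / 317 ≈ 2.009; II = 359 / 157 ≈ 2.287; III = 994 / 488 ≈ 2.037; IV = 1024 / 476 ≈ 2.151.
|Δ from 2.000|: I 0.009; II 0.287; III 0.037; IV 0.151.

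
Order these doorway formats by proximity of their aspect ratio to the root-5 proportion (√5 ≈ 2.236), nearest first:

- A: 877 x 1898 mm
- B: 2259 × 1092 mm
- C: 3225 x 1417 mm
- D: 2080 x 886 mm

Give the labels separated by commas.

A: 1898/877 ≈ 2.164 → |2.164 − 2.236| = 0.072
B: 2259/1092 ≈ 2.069 → |2.069 − 2.236| = 0.167
C: 3225/1417 ≈ 2.276 → |2.276 − 2.236| = 0.040
D: 2080/886 ≈ 2.348 → |2.348 − 2.236| = 0.112

C, A, D, B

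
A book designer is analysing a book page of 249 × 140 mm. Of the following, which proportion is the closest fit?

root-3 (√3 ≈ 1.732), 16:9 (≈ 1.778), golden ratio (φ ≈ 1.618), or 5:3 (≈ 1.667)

16:9

Ratio = 249 / 140 ≈ 1.779.
Distances: root-3 1.732 (Δ 0.047); 16:9 1.778 (Δ 0.001); golden ratio 1.618 (Δ 0.161); 5:3 1.667 (Δ 0.112).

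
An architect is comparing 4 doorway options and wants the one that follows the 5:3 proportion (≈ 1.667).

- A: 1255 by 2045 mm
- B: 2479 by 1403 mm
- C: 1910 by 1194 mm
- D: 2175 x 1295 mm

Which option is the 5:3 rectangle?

D

Ratios (long/short): A ≈ 1.629; B ≈ 1.767; C ≈ 1.600; D ≈ 1.680.
5:3 ≈ 1.667; option D is nearest (Δ 0.013).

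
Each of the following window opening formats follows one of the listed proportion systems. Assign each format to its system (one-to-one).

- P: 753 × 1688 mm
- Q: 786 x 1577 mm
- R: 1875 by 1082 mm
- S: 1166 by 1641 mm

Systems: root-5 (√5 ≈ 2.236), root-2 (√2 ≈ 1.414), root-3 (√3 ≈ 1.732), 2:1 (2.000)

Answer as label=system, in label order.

P=root-5, Q=2:1, R=root-3, S=root-2

P = 1688/753 ≈ 2.242 → root-5 (2.236)
Q = 1577/786 ≈ 2.006 → 2:1 (2.000)
R = 1875/1082 ≈ 1.733 → root-3 (1.732)
S = 1641/1166 ≈ 1.407 → root-2 (1.414)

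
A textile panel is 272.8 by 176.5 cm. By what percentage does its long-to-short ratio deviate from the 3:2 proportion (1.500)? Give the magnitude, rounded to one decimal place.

3.0%

Ratio = 272.8 / 176.5 ≈ 1.5456.
Ideal 3:2 = 1.5000. |1.5456 − 1.5000| / 1.5000 ≈ 3.04% → 3.0%.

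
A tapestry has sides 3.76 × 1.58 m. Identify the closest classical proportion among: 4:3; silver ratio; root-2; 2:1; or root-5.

Ratio = 3.76 / 1.58 ≈ 2.380.
Distances: 4:3 1.333 (Δ 1.047); silver ratio 2.414 (Δ 0.034); root-2 1.414 (Δ 0.966); 2:1 2.000 (Δ 0.380); root-5 2.236 (Δ 0.144).

silver ratio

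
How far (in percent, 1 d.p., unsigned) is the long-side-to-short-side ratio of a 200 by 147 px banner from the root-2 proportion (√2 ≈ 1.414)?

3.8%

Ratio = 200 / 147 ≈ 1.3605.
Ideal root-2 ≈ 1.4142. |1.3605 − 1.4142| / 1.4142 ≈ 3.80% → 3.8%.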